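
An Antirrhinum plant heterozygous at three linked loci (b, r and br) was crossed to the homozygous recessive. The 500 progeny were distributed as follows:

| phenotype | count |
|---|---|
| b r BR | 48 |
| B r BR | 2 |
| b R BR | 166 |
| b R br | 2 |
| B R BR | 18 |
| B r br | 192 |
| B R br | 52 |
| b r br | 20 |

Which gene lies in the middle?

The two most frequent reciprocal classes, B r br and b R BR, are the parental types, so the F1 was B r br / b R BR.
The two rarest classes, B r BR and b R br, are the double crossovers. Comparing them with the parentals, only the br allele has switched, so br is the middle locus and the order is r – br – b.

br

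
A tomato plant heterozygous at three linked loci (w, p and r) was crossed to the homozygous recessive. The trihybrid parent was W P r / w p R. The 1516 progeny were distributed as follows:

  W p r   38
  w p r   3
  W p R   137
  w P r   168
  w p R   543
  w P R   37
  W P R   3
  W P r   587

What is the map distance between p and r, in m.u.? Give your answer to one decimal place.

The two rarest classes, W P R and w p r, are the double crossovers. Comparing them with the parentals, only the r allele has switched, so r is the middle locus and the order is w – r – p.
Crossovers in the r–p interval produce the single-crossover classes W p r and w P R (38 + 37 = 75) plus the double crossovers (6).
RF(r–p) = (75 + 6) / 1516 = 81/1516 = 0.0534 → 5.3 m.u.

5.3 m.u.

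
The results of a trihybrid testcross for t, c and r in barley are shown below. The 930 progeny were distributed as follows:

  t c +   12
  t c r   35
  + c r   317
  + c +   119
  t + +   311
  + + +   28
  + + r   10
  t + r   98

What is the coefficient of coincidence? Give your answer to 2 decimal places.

1.01

The two most frequent reciprocal classes, t + + and + c r, are the parental types, so the F1 was t + + / + c r.
The two rarest classes, t c + and + + r, are the double crossovers. Comparing them with the parentals, only the c allele has switched, so c is the middle locus and the order is t – c – r.
t–c: (63 + 22)/930 = 0.0914; c–r: (217 + 22)/930 = 0.2570.
Expected DCO frequency = 0.0914 × 0.2570 ≈ 0.02349; observed = 22/930 ≈ 0.02366.
Coefficient of coincidence = 0.02366/0.02349 ≈ 1.01.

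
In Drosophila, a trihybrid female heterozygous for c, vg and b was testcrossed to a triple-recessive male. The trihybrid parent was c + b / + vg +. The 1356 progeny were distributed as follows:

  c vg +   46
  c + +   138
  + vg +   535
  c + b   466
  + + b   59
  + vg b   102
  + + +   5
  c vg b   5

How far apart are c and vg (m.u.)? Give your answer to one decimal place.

The two rarest classes, c vg b and + + +, are the double crossovers. Comparing them with the parentals, only the vg allele has switched, so vg is the middle locus and the order is c – vg – b.
Crossovers in the c–vg interval produce the single-crossover classes + + b and c vg + (59 + 46 = 105) plus the double crossovers (10).
RF(c–vg) = (105 + 10) / 1356 = 115/1356 = 0.0848 → 8.5 m.u.

8.5 m.u.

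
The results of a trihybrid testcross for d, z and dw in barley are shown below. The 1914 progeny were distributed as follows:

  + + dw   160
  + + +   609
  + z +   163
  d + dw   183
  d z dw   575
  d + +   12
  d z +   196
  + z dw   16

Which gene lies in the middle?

The two most frequent reciprocal classes, + + + and d z dw, are the parental types, so the F1 was + + + / d z dw.
The two rarest classes, d + + and + z dw, are the double crossovers. Comparing them with the parentals, only the d allele has switched, so d is the middle locus and the order is dw – d – z.

d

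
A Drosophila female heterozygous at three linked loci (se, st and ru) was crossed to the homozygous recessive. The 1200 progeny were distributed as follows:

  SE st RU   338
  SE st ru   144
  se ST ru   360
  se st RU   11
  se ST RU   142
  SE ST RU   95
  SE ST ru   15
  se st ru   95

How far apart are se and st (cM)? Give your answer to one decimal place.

The two most frequent reciprocal classes, SE st RU and se ST ru, are the parental types, so the F1 was SE st RU / se ST ru.
The two rarest classes, se st RU and SE ST ru, are the double crossovers. Comparing them with the parentals, only the se allele has switched, so se is the middle locus and the order is st – se – ru.
Crossovers in the st–se interval produce the single-crossover classes SE ST RU and se st ru (95 + 95 = 190) plus the double crossovers (26).
RF(st–se) = (190 + 26) / 1200 = 216/1200 = 0.1800 → 18.0 cM.

18.0 cM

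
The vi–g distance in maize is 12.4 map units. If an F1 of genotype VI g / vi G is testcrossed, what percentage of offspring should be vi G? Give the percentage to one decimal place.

A map distance of 12.4 map units corresponds to a recombination frequency of 0.124.
The F1 is VI g / vi G, so vi G is a parental gamete class with expected frequency (1 − r)/2 = 0.876/2 = 0.4380.
That is 0.4380 = 43.8% of the progeny.

43.8%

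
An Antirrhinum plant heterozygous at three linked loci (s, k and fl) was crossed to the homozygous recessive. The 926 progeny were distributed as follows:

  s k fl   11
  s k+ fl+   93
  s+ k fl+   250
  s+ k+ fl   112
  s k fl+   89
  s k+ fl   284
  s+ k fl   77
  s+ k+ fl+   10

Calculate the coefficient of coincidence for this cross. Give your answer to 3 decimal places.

The two most frequent reciprocal classes, s+ k fl+ and s k+ fl, are the parental types, so the F1 was s+ k fl+ / s k+ fl.
The two rarest classes, s+ k+ fl+ and s k fl, are the double crossovers. Comparing them with the parentals, only the k allele has switched, so k is the middle locus and the order is fl – k – s.
fl–k: (170 + 21)/926 = 0.2063; k–s: (201 + 21)/926 = 0.2397.
Expected DCO frequency = 0.2063 × 0.2397 ≈ 0.04945; observed = 21/926 ≈ 0.02268.
Coefficient of coincidence = 0.02268/0.04945 ≈ 0.459.

0.459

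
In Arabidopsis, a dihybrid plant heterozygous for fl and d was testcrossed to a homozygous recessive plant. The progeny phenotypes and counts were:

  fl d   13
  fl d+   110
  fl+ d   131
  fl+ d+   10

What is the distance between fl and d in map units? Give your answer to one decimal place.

The two most frequent classes, fl+ d (131) and fl d+ (110), are the parental types, so the F1 was fl+ d / fl d+.
The recombinant classes are fl+ d+ and fl d: 10 + 13 = 23.
Recombination frequency = 23/264 = 0.0871 ≈ 8.7%, i.e. 8.7 map units.

8.7 map units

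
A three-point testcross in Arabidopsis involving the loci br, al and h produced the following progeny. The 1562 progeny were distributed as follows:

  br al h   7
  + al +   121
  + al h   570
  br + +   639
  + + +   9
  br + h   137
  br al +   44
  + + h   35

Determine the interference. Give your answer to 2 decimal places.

The two most frequent reciprocal classes, br + + and + al h, are the parental types, so the F1 was br + + / + al h.
The two rarest classes, + + + and br al h, are the double crossovers. Comparing them with the parentals, only the br allele has switched, so br is the middle locus and the order is al – br – h.
al–br: (79 + 16)/1562 = 0.0608; br–h: (258 + 16)/1562 = 0.1754.
Expected DCO frequency = 0.0608 × 0.1754 ≈ 0.01066; observed = 16/1562 ≈ 0.01024.
Coefficient of coincidence = 0.01024/0.01066 ≈ 0.96; interference = 1 − 0.96 = 0.04.

0.04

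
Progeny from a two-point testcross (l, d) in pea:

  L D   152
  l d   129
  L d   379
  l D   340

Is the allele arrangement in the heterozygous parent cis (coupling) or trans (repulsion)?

trans

The two most frequent classes are L d (379) and l D (340); these are the parental (non-recombinant) types.
So the F1 carried L d on one chromosome and l D on the other — the recessive alleles are on opposite chromosomes (trans / repulsion).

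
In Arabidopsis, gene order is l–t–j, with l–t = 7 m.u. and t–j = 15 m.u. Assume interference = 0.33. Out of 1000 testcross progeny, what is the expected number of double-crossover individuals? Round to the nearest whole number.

Map distances give recombination frequencies of 0.070 and 0.150 for the two intervals.
With interference 0.33 (so coincidence = 0.67), expected double-crossover frequency = 0.070 × 0.150 × 0.67 = 0.00703.
Expected number = 0.00703 × 1000 = 7.03 ≈ 7.

7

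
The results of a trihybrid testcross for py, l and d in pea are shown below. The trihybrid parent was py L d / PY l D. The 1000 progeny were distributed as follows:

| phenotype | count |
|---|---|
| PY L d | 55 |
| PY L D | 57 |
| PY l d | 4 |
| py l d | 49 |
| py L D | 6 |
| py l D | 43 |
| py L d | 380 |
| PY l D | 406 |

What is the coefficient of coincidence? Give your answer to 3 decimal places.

0.798

The two rarest classes, py L D and PY l d, are the double crossovers. Comparing them with the parentals, only the d allele has switched, so d is the middle locus and the order is py – d – l.
py–d: (98 + 10)/1000 = 0.1080; d–l: (106 + 10)/1000 = 0.1160.
Expected DCO frequency = 0.1080 × 0.1160 ≈ 0.01253; observed = 10/1000 ≈ 0.01000.
Coefficient of coincidence = 0.01000/0.01253 ≈ 0.798.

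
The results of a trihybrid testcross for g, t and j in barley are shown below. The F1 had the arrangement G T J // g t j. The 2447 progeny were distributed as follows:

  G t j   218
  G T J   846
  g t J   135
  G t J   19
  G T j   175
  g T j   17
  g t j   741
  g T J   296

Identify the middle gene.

t

The two rarest classes, G t J and g T j, are the double crossovers. Comparing them with the parentals, only the t allele has switched, so t is the middle locus and the order is j – t – g.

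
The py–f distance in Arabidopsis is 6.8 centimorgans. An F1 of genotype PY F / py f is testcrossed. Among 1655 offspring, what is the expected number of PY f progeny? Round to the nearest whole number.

A map distance of 6.8 centimorgans corresponds to a recombination frequency of 0.068.
The F1 is PY F / py f, so PY f is a recombinant gamete class with expected frequency r/2 = 0.068/2 = 0.0340.
Expected number = 0.0340 × 1655 = 56.27 ≈ 56.

56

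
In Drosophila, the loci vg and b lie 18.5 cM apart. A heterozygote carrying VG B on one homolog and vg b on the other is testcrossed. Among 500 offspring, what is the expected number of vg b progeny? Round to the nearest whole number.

A map distance of 18.5 cM corresponds to a recombination frequency of 0.185.
The F1 is VG B / vg b, so vg b is a parental gamete class with expected frequency (1 − r)/2 = 0.815/2 = 0.4075.
Expected number = 0.4075 × 500 = 203.75 ≈ 204.

204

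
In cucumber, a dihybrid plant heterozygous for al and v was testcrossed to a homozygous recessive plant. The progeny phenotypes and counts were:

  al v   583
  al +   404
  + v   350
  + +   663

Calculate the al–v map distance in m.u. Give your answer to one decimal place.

37.7 m.u.

The two most frequent classes, + + (663) and al v (583), are the parental types, so the F1 was + + / al v.
The recombinant classes are + v and al +: 350 + 404 = 754.
Recombination frequency = 754/2000 = 0.3770 ≈ 37.7%, i.e. 37.7 m.u.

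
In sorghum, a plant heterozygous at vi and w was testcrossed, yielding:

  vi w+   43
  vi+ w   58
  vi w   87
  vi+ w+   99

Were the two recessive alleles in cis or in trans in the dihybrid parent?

cis

The two most frequent classes are vi+ w+ (99) and vi w (87); these are the parental (non-recombinant) types.
So the F1 carried vi+ w+ on one chromosome and vi w on the other — the recessive alleles are on the same chromosome (cis / coupling).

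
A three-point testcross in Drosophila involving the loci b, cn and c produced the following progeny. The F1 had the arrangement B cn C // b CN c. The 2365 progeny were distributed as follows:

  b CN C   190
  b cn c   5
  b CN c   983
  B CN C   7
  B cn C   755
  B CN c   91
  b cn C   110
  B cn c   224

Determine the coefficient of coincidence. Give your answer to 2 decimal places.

0.31

The two rarest classes, B CN C and b cn c, are the double crossovers. Comparing them with the parentals, only the cn allele has switched, so cn is the middle locus and the order is b – cn – c.
b–cn: (201 + 12)/2365 = 0.0901; cn–c: (414 + 12)/2365 = 0.1801.
Expected DCO frequency = 0.0901 × 0.1801 ≈ 0.01623; observed = 12/2365 ≈ 0.00507.
Coefficient of coincidence = 0.00507/0.01623 ≈ 0.31.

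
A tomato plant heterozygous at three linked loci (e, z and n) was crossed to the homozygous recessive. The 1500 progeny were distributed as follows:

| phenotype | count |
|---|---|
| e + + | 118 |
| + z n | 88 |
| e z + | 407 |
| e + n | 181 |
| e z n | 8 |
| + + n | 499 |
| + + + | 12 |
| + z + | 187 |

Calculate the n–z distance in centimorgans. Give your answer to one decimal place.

15.1 centimorgans

The two most frequent reciprocal classes, + + n and e z +, are the parental types, so the F1 was + + n / e z +.
The two rarest classes, + + + and e z n, are the double crossovers. Comparing them with the parentals, only the n allele has switched, so n is the middle locus and the order is e – n – z.
Crossovers in the n–z interval produce the single-crossover classes + z n and e + + (88 + 118 = 206) plus the double crossovers (20).
RF(n–z) = (206 + 20) / 1500 = 226/1500 = 0.1507 → 15.1 centimorgans.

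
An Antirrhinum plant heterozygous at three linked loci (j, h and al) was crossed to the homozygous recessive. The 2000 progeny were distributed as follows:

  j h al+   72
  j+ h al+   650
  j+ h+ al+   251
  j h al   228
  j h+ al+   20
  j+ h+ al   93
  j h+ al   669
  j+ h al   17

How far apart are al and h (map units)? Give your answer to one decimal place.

The two most frequent reciprocal classes, j+ h al+ and j h+ al, are the parental types, so the F1 was j+ h al+ / j h+ al.
The two rarest classes, j+ h al and j h+ al+, are the double crossovers. Comparing them with the parentals, only the al allele has switched, so al is the middle locus and the order is h – al – j.
Crossovers in the h–al interval produce the single-crossover classes j+ h+ al+ and j h al (251 + 228 = 479) plus the double crossovers (37).
RF(h–al) = (479 + 37) / 2000 = 516/2000 = 0.2580 → 25.8 map units.

25.8 map units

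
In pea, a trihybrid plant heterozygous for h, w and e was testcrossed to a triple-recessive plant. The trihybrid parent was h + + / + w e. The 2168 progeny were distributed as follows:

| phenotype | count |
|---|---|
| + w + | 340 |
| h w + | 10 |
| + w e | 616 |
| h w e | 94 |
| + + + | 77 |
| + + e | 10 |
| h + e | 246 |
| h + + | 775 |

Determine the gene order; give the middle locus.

w

The two rarest classes, h w + and + + e, are the double crossovers. Comparing them with the parentals, only the w allele has switched, so w is the middle locus and the order is e – w – h.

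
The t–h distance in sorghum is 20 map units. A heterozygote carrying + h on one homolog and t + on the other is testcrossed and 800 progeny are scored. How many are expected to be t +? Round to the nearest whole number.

320

A map distance of 20 map units corresponds to a recombination frequency of 0.200.
The F1 is + h / t +, so t + is a parental gamete class with expected frequency (1 − r)/2 = 0.800/2 = 0.4000.
Expected number = 0.4000 × 800 = 320.00 ≈ 320.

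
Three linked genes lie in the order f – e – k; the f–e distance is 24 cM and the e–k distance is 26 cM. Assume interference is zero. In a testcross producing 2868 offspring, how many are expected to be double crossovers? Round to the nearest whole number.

179

Map distances give recombination frequencies of 0.240 and 0.260 for the two intervals.
With no interference, expected double-crossover frequency = 0.240 × 0.260 = 0.06240.
Expected number = 0.06240 × 2868 = 178.96 ≈ 179.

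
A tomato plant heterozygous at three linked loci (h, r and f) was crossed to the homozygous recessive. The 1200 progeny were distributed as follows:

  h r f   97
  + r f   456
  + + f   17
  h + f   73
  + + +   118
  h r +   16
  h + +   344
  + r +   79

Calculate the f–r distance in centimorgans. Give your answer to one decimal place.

The two most frequent reciprocal classes, + r f and h + +, are the parental types, so the F1 was + r f / h + +.
The two rarest classes, + + f and h r +, are the double crossovers. Comparing them with the parentals, only the r allele has switched, so r is the middle locus and the order is h – r – f.
Crossovers in the r–f interval produce the single-crossover classes + r + and h + f (79 + 73 = 152) plus the double crossovers (33).
RF(r–f) = (152 + 33) / 1200 = 185/1200 = 0.1542 → 15.4 centimorgans.

15.4 centimorgans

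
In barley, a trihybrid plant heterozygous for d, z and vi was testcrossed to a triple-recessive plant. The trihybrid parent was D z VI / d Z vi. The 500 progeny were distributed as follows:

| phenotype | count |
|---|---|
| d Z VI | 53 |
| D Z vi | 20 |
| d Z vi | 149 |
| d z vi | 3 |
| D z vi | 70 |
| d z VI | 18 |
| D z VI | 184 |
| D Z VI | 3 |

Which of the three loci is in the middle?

z

The two rarest classes, D Z VI and d z vi, are the double crossovers. Comparing them with the parentals, only the z allele has switched, so z is the middle locus and the order is vi – z – d.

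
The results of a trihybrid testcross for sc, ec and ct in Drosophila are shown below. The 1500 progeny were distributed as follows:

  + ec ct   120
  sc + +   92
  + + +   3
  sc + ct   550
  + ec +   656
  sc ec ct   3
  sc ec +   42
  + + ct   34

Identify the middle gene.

ec

The two most frequent reciprocal classes, + ec + and sc + ct, are the parental types, so the F1 was + ec + / sc + ct.
The two rarest classes, + + + and sc ec ct, are the double crossovers. Comparing them with the parentals, only the ec allele has switched, so ec is the middle locus and the order is ct – ec – sc.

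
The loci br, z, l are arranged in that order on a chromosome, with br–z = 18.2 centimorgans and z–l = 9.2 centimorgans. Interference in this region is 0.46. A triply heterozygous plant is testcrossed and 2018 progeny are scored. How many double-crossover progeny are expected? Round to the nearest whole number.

Map distances give recombination frequencies of 0.182 and 0.092 for the two intervals.
With interference 0.46 (so coincidence = 0.54), expected double-crossover frequency = 0.182 × 0.092 × 0.54 = 0.00904.
Expected number = 0.00904 × 2018 = 18.25 ≈ 18.

18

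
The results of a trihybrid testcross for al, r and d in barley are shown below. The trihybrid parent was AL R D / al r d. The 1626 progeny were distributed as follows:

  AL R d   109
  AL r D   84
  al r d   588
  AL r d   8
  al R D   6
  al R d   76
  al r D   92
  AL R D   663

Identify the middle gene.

The two rarest classes, al R D and AL r d, are the double crossovers. Comparing them with the parentals, only the al allele has switched, so al is the middle locus and the order is d – al – r.

al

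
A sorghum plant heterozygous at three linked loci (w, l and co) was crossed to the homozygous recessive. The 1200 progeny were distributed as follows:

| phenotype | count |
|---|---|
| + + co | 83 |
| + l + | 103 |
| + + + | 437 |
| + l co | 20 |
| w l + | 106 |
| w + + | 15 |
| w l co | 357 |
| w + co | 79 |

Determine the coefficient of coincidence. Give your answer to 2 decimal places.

0.86

The two most frequent reciprocal classes, w l co and + + +, are the parental types, so the F1 was w l co / + + +.
The two rarest classes, + l co and w + +, are the double crossovers. Comparing them with the parentals, only the w allele has switched, so w is the middle locus and the order is l – w – co.
l–w: (182 + 35)/1200 = 0.1808; w–co: (189 + 35)/1200 = 0.1867.
Expected DCO frequency = 0.1808 × 0.1867 ≈ 0.03376; observed = 35/1200 ≈ 0.02917.
Coefficient of coincidence = 0.02917/0.03376 ≈ 0.86.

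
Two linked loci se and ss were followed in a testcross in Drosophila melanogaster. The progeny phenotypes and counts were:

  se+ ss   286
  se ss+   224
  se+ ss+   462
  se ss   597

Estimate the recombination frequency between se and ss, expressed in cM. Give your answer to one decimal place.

The two most frequent classes, se+ ss+ (462) and se ss (597), are the parental types, so the F1 was se+ ss+ / se ss.
The recombinant classes are se+ ss and se ss+: 286 + 224 = 510.
Recombination frequency = 510/1569 = 0.3250 ≈ 32.5%, i.e. 32.5 cM.

32.5 cM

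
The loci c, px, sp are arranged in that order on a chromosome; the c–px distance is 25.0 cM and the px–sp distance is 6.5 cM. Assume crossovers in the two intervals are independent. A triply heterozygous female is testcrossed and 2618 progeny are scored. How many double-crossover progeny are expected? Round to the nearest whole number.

43

Map distances give recombination frequencies of 0.250 and 0.065 for the two intervals.
With no interference, expected double-crossover frequency = 0.250 × 0.065 = 0.01625.
Expected number = 0.01625 × 2618 = 42.54 ≈ 43.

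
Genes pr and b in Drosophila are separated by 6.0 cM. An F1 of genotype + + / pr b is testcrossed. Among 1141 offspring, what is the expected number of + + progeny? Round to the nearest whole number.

536

A map distance of 6.0 cM corresponds to a recombination frequency of 0.060.
The F1 is + + / pr b, so + + is a parental gamete class with expected frequency (1 − r)/2 = 0.940/2 = 0.4700.
Expected number = 0.4700 × 1141 = 536.27 ≈ 536.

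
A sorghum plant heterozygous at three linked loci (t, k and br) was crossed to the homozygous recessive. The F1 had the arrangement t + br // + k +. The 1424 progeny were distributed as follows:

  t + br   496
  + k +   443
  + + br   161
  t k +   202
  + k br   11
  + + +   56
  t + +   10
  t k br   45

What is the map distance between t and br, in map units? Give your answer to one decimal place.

27.0 map units

The two rarest classes, t + + and + k br, are the double crossovers. Comparing them with the parentals, only the br allele has switched, so br is the middle locus and the order is k – br – t.
Crossovers in the br–t interval produce the single-crossover classes + + br and t k + (161 + 202 = 363) plus the double crossovers (21).
RF(br–t) = (363 + 21) / 1424 = 384/1424 = 0.2697 → 27.0 map units.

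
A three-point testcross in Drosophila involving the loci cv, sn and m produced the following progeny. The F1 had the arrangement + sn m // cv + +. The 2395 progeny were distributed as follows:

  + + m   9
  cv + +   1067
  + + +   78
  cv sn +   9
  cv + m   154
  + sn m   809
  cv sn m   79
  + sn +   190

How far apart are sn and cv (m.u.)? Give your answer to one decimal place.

7.3 m.u.

The two rarest classes, + + m and cv sn +, are the double crossovers. Comparing them with the parentals, only the sn allele has switched, so sn is the middle locus and the order is cv – sn – m.
Crossovers in the cv–sn interval produce the single-crossover classes cv sn m and + + + (79 + 78 = 157) plus the double crossovers (18).
RF(cv–sn) = (157 + 18) / 2395 = 175/2395 = 0.0731 → 7.3 m.u.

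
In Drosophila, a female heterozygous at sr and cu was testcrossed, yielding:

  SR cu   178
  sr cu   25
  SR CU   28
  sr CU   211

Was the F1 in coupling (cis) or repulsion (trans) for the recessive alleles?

trans

The two most frequent classes are SR cu (178) and sr CU (211); these are the parental (non-recombinant) types.
So the F1 carried SR cu on one chromosome and sr CU on the other — the recessive alleles are on opposite chromosomes (trans / repulsion).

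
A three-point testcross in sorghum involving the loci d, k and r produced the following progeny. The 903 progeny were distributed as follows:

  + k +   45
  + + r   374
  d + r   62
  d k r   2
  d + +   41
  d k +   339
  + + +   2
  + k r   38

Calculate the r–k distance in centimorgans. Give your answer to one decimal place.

9.2 centimorgans

The two most frequent reciprocal classes, + + r and d k +, are the parental types, so the F1 was + + r / d k +.
The two rarest classes, + + + and d k r, are the double crossovers. Comparing them with the parentals, only the r allele has switched, so r is the middle locus and the order is d – r – k.
Crossovers in the r–k interval produce the single-crossover classes + k r and d + + (38 + 41 = 79) plus the double crossovers (4).
RF(r–k) = (79 + 4) / 903 = 83/903 = 0.0919 → 9.2 centimorgans.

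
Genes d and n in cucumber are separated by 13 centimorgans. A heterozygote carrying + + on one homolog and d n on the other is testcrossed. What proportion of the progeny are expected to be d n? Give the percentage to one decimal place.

43.5%

A map distance of 13 centimorgans corresponds to a recombination frequency of 0.130.
The F1 is + + / d n, so d n is a parental gamete class with expected frequency (1 − r)/2 = 0.870/2 = 0.4350.
That is 0.4350 = 43.5% of the progeny.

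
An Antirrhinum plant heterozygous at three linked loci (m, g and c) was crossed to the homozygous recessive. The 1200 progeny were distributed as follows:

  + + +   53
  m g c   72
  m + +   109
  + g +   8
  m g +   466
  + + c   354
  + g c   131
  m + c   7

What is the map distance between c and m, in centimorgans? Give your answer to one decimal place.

The two most frequent reciprocal classes, + + c and m g +, are the parental types, so the F1 was + + c / m g +.
The two rarest classes, m + c and + g +, are the double crossovers. Comparing them with the parentals, only the m allele has switched, so m is the middle locus and the order is g – m – c.
Crossovers in the m–c interval produce the single-crossover classes + + + and m g c (53 + 72 = 125) plus the double crossovers (15).
RF(m–c) = (125 + 15) / 1200 = 140/1200 = 0.1167 → 11.7 centimorgans.

11.7 centimorgans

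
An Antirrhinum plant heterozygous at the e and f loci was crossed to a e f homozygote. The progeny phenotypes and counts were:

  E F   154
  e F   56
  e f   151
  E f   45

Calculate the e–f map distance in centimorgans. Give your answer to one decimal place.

The two most frequent classes, E F (154) and e f (151), are the parental types, so the F1 was E F / e f.
The recombinant classes are E f and e F: 45 + 56 = 101.
Recombination frequency = 101/406 = 0.2488 ≈ 24.9%, i.e. 24.9 centimorgans.

24.9 centimorgans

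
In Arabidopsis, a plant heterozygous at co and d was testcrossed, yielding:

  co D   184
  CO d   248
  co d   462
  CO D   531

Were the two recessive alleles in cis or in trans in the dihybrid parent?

The two most frequent classes are CO D (531) and co d (462); these are the parental (non-recombinant) types.
So the F1 carried CO D on one chromosome and co d on the other — the recessive alleles are on the same chromosome (cis / coupling).

cis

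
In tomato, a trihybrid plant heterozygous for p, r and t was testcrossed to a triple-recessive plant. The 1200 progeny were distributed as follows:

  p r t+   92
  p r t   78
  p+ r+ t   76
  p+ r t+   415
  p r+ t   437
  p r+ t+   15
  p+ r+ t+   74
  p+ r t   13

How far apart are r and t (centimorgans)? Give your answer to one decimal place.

15.0 centimorgans

The two most frequent reciprocal classes, p r+ t and p+ r t+, are the parental types, so the F1 was p r+ t / p+ r t+.
The two rarest classes, p r+ t+ and p+ r t, are the double crossovers. Comparing them with the parentals, only the t allele has switched, so t is the middle locus and the order is r – t – p.
Crossovers in the r–t interval produce the single-crossover classes p r t and p+ r+ t+ (78 + 74 = 152) plus the double crossovers (28).
RF(r–t) = (152 + 28) / 1200 = 180/1200 = 0.1500 → 15.0 centimorgans.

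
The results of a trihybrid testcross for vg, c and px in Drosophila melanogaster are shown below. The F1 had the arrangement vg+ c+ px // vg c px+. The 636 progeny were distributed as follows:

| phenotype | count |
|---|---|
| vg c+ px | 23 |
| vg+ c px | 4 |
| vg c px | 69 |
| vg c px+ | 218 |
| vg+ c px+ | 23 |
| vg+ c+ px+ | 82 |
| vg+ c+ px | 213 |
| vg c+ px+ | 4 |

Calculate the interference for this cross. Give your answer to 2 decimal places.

0.41

The two rarest classes, vg+ c px and vg c+ px+, are the double crossovers. Comparing them with the parentals, only the c allele has switched, so c is the middle locus and the order is px – c – vg.
px–c: (151 + 8)/636 = 0.2500; c–vg: (46 + 8)/636 = 0.0849.
Expected DCO frequency = 0.2500 × 0.0849 ≈ 0.02123; observed = 8/636 ≈ 0.01258.
Coefficient of coincidence = 0.01258/0.02123 ≈ 0.59; interference = 1 − 0.59 = 0.41.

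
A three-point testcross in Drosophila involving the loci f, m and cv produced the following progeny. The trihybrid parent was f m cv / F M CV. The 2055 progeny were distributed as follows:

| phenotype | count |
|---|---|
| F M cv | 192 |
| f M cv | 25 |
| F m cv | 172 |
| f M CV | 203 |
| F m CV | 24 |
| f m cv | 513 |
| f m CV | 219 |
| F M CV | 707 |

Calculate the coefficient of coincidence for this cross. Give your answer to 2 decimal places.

The two rarest classes, f M cv and F m CV, are the double crossovers. Comparing them with the parentals, only the m allele has switched, so m is the middle locus and the order is f – m – cv.
f–m: (375 + 49)/2055 = 0.2063; m–cv: (411 + 49)/2055 = 0.2238.
Expected DCO frequency = 0.2063 × 0.2238 ≈ 0.04617; observed = 49/2055 ≈ 0.02384.
Coefficient of coincidence = 0.02384/0.04617 ≈ 0.52.

0.52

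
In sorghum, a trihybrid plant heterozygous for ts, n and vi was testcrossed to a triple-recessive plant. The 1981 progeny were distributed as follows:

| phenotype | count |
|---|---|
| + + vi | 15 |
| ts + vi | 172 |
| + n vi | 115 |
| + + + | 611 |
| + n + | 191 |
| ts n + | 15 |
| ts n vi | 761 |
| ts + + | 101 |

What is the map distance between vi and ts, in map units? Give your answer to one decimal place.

12.4 map units

The two most frequent reciprocal classes, + + + and ts n vi, are the parental types, so the F1 was + + + / ts n vi.
The two rarest classes, + + vi and ts n +, are the double crossovers. Comparing them with the parentals, only the vi allele has switched, so vi is the middle locus and the order is n – vi – ts.
Crossovers in the vi–ts interval produce the single-crossover classes ts + + and + n vi (101 + 115 = 216) plus the double crossovers (30).
RF(vi–ts) = (216 + 30) / 1981 = 246/1981 = 0.1242 → 12.4 map units.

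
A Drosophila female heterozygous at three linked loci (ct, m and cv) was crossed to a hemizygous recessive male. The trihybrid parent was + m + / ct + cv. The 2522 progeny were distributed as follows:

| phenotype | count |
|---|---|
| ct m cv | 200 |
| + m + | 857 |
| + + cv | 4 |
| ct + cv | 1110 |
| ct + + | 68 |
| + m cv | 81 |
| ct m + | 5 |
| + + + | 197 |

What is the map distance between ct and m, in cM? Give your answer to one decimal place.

The two rarest classes, ct m + and + + cv, are the double crossovers. Comparing them with the parentals, only the ct allele has switched, so ct is the middle locus and the order is cv – ct – m.
Crossovers in the ct–m interval produce the single-crossover classes + + + and ct m cv (197 + 200 = 397) plus the double crossovers (9).
RF(ct–m) = (397 + 9) / 2522 = 406/2522 = 0.1610 → 16.1 cM.

16.1 cM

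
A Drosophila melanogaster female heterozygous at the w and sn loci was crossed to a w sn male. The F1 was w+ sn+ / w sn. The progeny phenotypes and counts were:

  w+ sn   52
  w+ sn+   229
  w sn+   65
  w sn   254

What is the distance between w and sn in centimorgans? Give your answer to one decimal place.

19.5 centimorgans

The recombinant classes are w+ sn and w sn+: 52 + 65 = 117.
Recombination frequency = 117/600 = 0.1950 ≈ 19.5%, i.e. 19.5 centimorgans.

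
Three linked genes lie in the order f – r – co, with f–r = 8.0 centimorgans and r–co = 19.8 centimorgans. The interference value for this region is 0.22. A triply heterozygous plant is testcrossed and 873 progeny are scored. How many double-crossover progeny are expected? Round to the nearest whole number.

11

Map distances give recombination frequencies of 0.080 and 0.198 for the two intervals.
With interference 0.22 (so coincidence = 0.78), expected double-crossover frequency = 0.080 × 0.198 × 0.78 = 0.01236.
Expected number = 0.01236 × 873 = 10.79 ≈ 11.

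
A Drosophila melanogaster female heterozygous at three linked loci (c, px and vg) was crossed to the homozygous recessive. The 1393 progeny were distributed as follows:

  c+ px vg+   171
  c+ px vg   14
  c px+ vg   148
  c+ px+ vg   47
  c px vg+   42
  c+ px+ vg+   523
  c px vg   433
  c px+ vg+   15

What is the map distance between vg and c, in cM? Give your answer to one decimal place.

8.5 cM

The two most frequent reciprocal classes, c+ px+ vg+ and c px vg, are the parental types, so the F1 was c+ px+ vg+ / c px vg.
The two rarest classes, c px+ vg+ and c+ px vg, are the double crossovers. Comparing them with the parentals, only the c allele has switched, so c is the middle locus and the order is vg – c – px.
Crossovers in the vg–c interval produce the single-crossover classes c+ px+ vg and c px vg+ (47 + 42 = 89) plus the double crossovers (29).
RF(vg–c) = (89 + 29) / 1393 = 118/1393 = 0.0847 → 8.5 cM.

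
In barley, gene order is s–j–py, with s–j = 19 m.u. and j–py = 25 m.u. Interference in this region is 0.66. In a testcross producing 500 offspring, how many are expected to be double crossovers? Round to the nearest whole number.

Map distances give recombination frequencies of 0.190 and 0.250 for the two intervals.
With interference 0.66 (so coincidence = 0.34), expected double-crossover frequency = 0.190 × 0.250 × 0.34 = 0.01615.
Expected number = 0.01615 × 500 = 8.07 ≈ 8.

8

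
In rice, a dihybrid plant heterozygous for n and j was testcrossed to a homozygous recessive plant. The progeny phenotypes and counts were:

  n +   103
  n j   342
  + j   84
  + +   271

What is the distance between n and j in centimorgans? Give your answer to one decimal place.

The two most frequent classes, + + (271) and n j (342), are the parental types, so the F1 was + + / n j.
The recombinant classes are + j and n +: 84 + 103 = 187.
Recombination frequency = 187/800 = 0.2338 ≈ 23.4%, i.e. 23.4 centimorgans.

23.4 centimorgans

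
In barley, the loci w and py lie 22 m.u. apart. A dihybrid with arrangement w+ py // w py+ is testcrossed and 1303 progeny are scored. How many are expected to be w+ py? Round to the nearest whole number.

A map distance of 22 m.u. corresponds to a recombination frequency of 0.220.
The F1 is w+ py / w py+, so w+ py is a parental gamete class with expected frequency (1 − r)/2 = 0.780/2 = 0.3900.
Expected number = 0.3900 × 1303 = 508.17 ≈ 508.

508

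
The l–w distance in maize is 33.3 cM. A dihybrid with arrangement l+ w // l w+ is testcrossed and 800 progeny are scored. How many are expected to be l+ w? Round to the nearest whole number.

267

A map distance of 33.3 cM corresponds to a recombination frequency of 0.333.
The F1 is l+ w / l w+, so l+ w is a parental gamete class with expected frequency (1 − r)/2 = 0.667/2 = 0.3335.
Expected number = 0.3335 × 800 = 266.80 ≈ 267.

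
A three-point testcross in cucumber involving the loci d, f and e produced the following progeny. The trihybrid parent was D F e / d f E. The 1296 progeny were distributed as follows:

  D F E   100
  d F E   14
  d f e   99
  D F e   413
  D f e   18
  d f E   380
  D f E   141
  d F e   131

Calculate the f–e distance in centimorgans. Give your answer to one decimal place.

The two rarest classes, D f e and d F E, are the double crossovers. Comparing them with the parentals, only the f allele has switched, so f is the middle locus and the order is d – f – e.
Crossovers in the f–e interval produce the single-crossover classes D F E and d f e (100 + 99 = 199) plus the double crossovers (32).
RF(f–e) = (199 + 32) / 1296 = 231/1296 = 0.1782 → 17.8 centimorgans.

17.8 centimorgans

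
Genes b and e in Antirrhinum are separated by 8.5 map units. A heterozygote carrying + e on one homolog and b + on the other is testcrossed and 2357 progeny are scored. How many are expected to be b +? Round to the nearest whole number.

1078

A map distance of 8.5 map units corresponds to a recombination frequency of 0.085.
The F1 is + e / b +, so b + is a parental gamete class with expected frequency (1 − r)/2 = 0.915/2 = 0.4575.
Expected number = 0.4575 × 2357 = 1078.33 ≈ 1078.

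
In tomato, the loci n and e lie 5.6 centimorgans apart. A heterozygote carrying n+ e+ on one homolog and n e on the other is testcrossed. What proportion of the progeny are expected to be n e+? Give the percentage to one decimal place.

2.8%

A map distance of 5.6 centimorgans corresponds to a recombination frequency of 0.056.
The F1 is n+ e+ / n e, so n e+ is a recombinant gamete class with expected frequency r/2 = 0.056/2 = 0.0280.
That is 0.0280 = 2.8% of the progeny.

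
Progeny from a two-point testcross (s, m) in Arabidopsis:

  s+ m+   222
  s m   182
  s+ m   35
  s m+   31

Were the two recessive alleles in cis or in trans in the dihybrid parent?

The two most frequent classes are s+ m+ (222) and s m (182); these are the parental (non-recombinant) types.
So the F1 carried s+ m+ on one chromosome and s m on the other — the recessive alleles are on the same chromosome (cis / coupling).

cis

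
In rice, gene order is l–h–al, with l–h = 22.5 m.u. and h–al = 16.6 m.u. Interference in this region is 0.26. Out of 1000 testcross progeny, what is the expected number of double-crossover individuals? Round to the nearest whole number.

28

Map distances give recombination frequencies of 0.225 and 0.166 for the two intervals.
With interference 0.26 (so coincidence = 0.74), expected double-crossover frequency = 0.225 × 0.166 × 0.74 = 0.02764.
Expected number = 0.02764 × 1000 = 27.64 ≈ 28.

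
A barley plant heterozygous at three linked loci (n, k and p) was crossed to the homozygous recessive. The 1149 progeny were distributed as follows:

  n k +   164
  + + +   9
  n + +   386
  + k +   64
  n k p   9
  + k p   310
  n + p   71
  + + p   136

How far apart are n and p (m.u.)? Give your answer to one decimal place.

The two most frequent reciprocal classes, n + + and + k p, are the parental types, so the F1 was n + + / + k p.
The two rarest classes, + + + and n k p, are the double crossovers. Comparing them with the parentals, only the n allele has switched, so n is the middle locus and the order is p – n – k.
Crossovers in the p–n interval produce the single-crossover classes n + p and + k + (71 + 64 = 135) plus the double crossovers (18).
RF(p–n) = (135 + 18) / 1149 = 153/1149 = 0.1332 → 13.3 m.u.

13.3 m.u.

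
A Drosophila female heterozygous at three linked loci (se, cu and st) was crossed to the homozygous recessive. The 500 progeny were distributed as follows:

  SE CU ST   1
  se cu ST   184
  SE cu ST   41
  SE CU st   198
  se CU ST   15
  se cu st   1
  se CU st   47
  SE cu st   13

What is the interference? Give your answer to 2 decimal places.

0.63

The two most frequent reciprocal classes, SE CU st and se cu ST, are the parental types, so the F1 was SE CU st / se cu ST.
The two rarest classes, SE CU ST and se cu st, are the double crossovers. Comparing them with the parentals, only the st allele has switched, so st is the middle locus and the order is cu – st – se.
cu–st: (28 + 2)/500 = 0.0600; st–se: (88 + 2)/500 = 0.1800.
Expected DCO frequency = 0.0600 × 0.1800 ≈ 0.01080; observed = 2/500 ≈ 0.00400.
Coefficient of coincidence = 0.00400/0.01080 ≈ 0.37; interference = 1 − 0.37 = 0.63.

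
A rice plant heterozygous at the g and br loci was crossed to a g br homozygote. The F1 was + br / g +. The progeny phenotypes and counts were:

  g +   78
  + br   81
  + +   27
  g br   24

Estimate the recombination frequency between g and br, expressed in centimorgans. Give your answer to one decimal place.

The recombinant classes are + + and g br: 27 + 24 = 51.
Recombination frequency = 51/210 = 0.2429 ≈ 24.3%, i.e. 24.3 centimorgans.

24.3 centimorgans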